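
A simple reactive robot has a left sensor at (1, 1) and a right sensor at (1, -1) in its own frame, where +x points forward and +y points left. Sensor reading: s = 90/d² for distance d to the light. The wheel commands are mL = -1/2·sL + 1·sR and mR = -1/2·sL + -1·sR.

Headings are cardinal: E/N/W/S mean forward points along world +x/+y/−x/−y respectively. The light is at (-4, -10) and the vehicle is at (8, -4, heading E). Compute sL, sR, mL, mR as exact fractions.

45/109 45/97 5445/21146 -14175/21146

left sensor world pos  = (9, -3); dL² = 218
right sensor world pos = (9, -5); dR² = 194
sL = 90/218 = 45/109
sR = 90/194 = 45/97
mL = -1/2·sL + 1·sR = 5445/21146
mR = -1/2·sL + -1·sR = -14175/21146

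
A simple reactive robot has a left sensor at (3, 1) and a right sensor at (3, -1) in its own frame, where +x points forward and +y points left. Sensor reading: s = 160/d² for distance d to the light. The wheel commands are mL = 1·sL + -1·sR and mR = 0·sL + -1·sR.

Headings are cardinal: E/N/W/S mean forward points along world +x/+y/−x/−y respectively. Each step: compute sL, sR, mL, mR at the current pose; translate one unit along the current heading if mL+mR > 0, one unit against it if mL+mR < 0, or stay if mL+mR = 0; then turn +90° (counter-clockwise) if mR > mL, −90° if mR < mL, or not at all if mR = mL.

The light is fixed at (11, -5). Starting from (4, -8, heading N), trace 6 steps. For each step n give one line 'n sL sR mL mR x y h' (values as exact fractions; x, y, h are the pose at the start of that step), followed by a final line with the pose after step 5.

0 5/2 40/9 -35/18 -40/9 4 -8 N
1 32/5 160/41 512/205 -160/41 4 -9 E
2 80/49 16/13 256/637 -16/13 3 -9 S
3 160/137 32/25 -384/3425 -32/25 3 -8 W
4 5/2 40/9 -35/18 -40/9 4 -8 N
5 32/5 160/41 512/205 -160/41 4 -9 E
final 3 -9 S

n=0: pose=(4,-8,N); sL=5/2, sR=40/9; mL=-35/18, mR=-40/9; mL+mR=-115/18 → advance -1; mR−mL=-5/2 → turn -1·90°
n=1: pose=(4,-9,E); sL=32/5, sR=160/41; mL=512/205, mR=-160/41; mL+mR=-288/205 → advance -1; mR−mL=-32/5 → turn -1·90°
n=2: pose=(3,-9,S); sL=80/49, sR=16/13; mL=256/637, mR=-16/13; mL+mR=-528/637 → advance -1; mR−mL=-80/49 → turn -1·90°
n=3: pose=(3,-8,W); sL=160/137, sR=32/25; mL=-384/3425, mR=-32/25; mL+mR=-4768/3425 → advance -1; mR−mL=-160/137 → turn -1·90°
n=4: pose=(4,-8,N); sL=5/2, sR=40/9; mL=-35/18, mR=-40/9; mL+mR=-115/18 → advance -1; mR−mL=-5/2 → turn -1·90°
n=5: pose=(4,-9,E); sL=32/5, sR=160/41; mL=512/205, mR=-160/41; mL+mR=-288/205 → advance -1; mR−mL=-32/5 → turn -1·90°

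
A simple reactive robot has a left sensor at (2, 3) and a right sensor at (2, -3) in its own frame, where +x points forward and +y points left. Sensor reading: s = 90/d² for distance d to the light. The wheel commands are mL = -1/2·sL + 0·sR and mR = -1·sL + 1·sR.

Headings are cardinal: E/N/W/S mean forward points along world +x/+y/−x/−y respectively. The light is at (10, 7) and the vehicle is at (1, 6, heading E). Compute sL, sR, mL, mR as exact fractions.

90/53 18/13 -45/53 -216/689

left sensor world pos  = (3, 9); dL² = 53
right sensor world pos = (3, 3); dR² = 65
sL = 90/53 = 90/53
sR = 90/65 = 18/13
mL = -1/2·sL + 0·sR = -45/53
mR = -1·sL + 1·sR = -216/689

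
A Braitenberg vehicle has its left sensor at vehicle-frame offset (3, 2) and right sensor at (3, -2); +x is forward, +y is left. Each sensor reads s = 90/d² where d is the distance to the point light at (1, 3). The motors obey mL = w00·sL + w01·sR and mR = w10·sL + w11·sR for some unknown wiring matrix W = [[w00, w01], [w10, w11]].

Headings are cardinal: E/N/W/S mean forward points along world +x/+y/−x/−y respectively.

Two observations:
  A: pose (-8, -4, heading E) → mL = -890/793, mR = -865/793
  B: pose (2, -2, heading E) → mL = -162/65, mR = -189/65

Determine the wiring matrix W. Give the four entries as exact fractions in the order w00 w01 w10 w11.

-1/2 -1/2 -1 1/2

obs A: pose=(-8,-4,E) → sL=90/61, sR=10/13, mL=-890/793, mR=-865/793
obs B: pose=(2,-2,E) → sL=18/5, sR=18/13, mL=-162/65, mR=-189/65
sensor matrix S = [[90/61, 10/13], [18/5, 18/13]]; det S = -576/793
solve [mL_A; mL_B] = S·[w00; w01] and [mR_A; mR_B] = S·[w10; w11]:
  w00 = -1/2, w01 = -1/2, w10 = -1, w11 = 1/2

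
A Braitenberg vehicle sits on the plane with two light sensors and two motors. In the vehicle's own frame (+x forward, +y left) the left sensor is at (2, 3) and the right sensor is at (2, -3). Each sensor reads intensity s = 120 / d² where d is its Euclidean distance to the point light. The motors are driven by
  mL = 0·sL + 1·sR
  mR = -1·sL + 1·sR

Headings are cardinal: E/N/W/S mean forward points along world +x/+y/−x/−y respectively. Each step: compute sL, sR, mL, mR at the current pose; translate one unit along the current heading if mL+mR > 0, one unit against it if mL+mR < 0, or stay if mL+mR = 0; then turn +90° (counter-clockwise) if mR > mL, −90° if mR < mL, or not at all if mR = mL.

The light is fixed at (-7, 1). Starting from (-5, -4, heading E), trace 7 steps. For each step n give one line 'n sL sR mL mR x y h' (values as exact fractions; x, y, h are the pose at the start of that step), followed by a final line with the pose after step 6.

n=0: pose=(-5,-4,E); sL=6, sR=3/2; mL=3/2, mR=-9/2; mL+mR=-3 → advance -1; mR−mL=-6 → turn -1·90°
n=1: pose=(-6,-4,S); sL=24/13, sR=120/53; mL=120/53, mR=288/689; mL+mR=1848/689 → advance +1; mR−mL=-24/13 → turn -1·90°
n=2: pose=(-6,-5,W); sL=60/41, sR=12; mL=12, mR=432/41; mL+mR=924/41 → advance +1; mR−mL=-60/41 → turn -1·90°
n=3: pose=(-7,-5,N); sL=24/5, sR=24/5; mL=24/5, mR=0; mL+mR=24/5 → advance +1; mR−mL=-24/5 → turn -1·90°
n=4: pose=(-7,-4,E); sL=15, sR=30/17; mL=30/17, mR=-225/17; mL+mR=-195/17 → advance -1; mR−mL=-15 → turn -1·90°
n=5: pose=(-8,-4,S); sL=120/53, sR=24/13; mL=24/13, mR=-288/689; mL+mR=984/689 → advance +1; mR−mL=-120/53 → turn -1·90°
n=6: pose=(-8,-5,W); sL=4/3, sR=20/3; mL=20/3, mR=16/3; mL+mR=12 → advance +1; mR−mL=-4/3 → turn -1·90°

0 6 3/2 3/2 -9/2 -5 -4 E
1 24/13 120/53 120/53 288/689 -6 -4 S
2 60/41 12 12 432/41 -6 -5 W
3 24/5 24/5 24/5 0 -7 -5 N
4 15 30/17 30/17 -225/17 -7 -4 E
5 120/53 24/13 24/13 -288/689 -8 -4 S
6 4/3 20/3 20/3 16/3 -8 -5 W
final -9 -5 N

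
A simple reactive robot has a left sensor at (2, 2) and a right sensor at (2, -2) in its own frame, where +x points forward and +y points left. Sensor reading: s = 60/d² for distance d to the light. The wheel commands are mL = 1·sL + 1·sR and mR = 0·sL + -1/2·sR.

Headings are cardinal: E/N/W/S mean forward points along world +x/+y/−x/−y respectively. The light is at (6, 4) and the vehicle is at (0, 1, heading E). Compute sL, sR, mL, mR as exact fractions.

60/17 60/41 3480/697 -30/41

left sensor world pos  = (2, 3); dL² = 17
right sensor world pos = (2, -1); dR² = 41
sL = 60/17 = 60/17
sR = 60/41 = 60/41
mL = 1·sL + 1·sR = 3480/697
mR = 0·sL + -1/2·sR = -30/41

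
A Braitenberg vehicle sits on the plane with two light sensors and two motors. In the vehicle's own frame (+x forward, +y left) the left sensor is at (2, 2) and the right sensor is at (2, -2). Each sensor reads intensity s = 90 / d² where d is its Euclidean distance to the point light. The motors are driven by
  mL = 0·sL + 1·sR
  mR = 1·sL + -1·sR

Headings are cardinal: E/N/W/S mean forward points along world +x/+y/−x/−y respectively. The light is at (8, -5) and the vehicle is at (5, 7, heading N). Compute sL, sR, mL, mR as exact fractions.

left sensor world pos  = (3, 9); dL² = 221
right sensor world pos = (7, 9); dR² = 197
sL = 90/221 = 90/221
sR = 90/197 = 90/197
mL = 0·sL + 1·sR = 90/197
mR = 1·sL + -1·sR = -2160/43537

90/221 90/197 90/197 -2160/43537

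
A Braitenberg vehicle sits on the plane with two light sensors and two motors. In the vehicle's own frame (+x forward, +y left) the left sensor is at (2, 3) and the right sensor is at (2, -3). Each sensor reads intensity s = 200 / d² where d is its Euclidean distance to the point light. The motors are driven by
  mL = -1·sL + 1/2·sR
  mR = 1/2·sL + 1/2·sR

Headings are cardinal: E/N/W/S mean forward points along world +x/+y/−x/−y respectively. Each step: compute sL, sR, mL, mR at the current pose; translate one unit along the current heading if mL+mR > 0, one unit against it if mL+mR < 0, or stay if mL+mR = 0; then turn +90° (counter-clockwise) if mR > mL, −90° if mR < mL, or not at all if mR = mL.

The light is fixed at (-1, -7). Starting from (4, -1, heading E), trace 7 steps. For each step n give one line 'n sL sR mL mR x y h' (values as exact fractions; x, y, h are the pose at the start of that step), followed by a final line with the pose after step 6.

n=0: pose=(4,-1,E); sL=20/13, sR=100/29; mL=70/377, mR=940/377; mL+mR=1010/377 → advance +1; mR−mL=30/13 → turn +1·90°
n=1: pose=(5,-1,N); sL=200/73, sR=40/29; mL=-4340/2117, mR=4360/2117; mL+mR=20/2117 → advance +1; mR−mL=300/73 → turn +1·90°
n=2: pose=(5,0,W); sL=25/4, sR=50/29; mL=-625/116, mR=925/232; mL+mR=-325/232 → advance -1; mR−mL=75/8 → turn +1·90°
n=3: pose=(6,0,S); sL=8/5, sR=200/41; mL=172/205, mR=664/205; mL+mR=836/205 → advance +1; mR−mL=12/5 → turn +1·90°
n=4: pose=(6,-1,E); sL=100/81, sR=20/9; mL=-10/81, mR=140/81; mL+mR=130/81 → advance +1; mR−mL=50/27 → turn +1·90°
n=5: pose=(7,-1,N); sL=200/89, sR=40/37; mL=-5620/3293, mR=5480/3293; mL+mR=-140/3293 → advance -1; mR−mL=300/89 → turn +1·90°
n=6: pose=(7,-2,W); sL=5, sR=2; mL=-4, mR=7/2; mL+mR=-1/2 → advance -1; mR−mL=15/2 → turn +1·90°

0 20/13 100/29 70/377 940/377 4 -1 E
1 200/73 40/29 -4340/2117 4360/2117 5 -1 N
2 25/4 50/29 -625/116 925/232 5 0 W
3 8/5 200/41 172/205 664/205 6 0 S
4 100/81 20/9 -10/81 140/81 6 -1 E
5 200/89 40/37 -5620/3293 5480/3293 7 -1 N
6 5 2 -4 7/2 7 -2 W
final 8 -2 S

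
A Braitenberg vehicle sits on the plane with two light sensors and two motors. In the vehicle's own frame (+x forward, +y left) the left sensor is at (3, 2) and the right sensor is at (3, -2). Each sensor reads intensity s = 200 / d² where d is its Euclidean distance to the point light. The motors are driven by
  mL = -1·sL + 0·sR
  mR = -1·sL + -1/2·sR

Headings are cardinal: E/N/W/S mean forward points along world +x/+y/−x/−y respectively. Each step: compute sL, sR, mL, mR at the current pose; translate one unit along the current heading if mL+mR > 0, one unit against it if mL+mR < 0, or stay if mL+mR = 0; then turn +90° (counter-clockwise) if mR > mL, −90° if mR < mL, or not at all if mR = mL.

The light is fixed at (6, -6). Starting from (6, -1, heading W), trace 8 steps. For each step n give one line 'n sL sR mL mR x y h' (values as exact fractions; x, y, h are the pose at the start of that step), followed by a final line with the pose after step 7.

n=0: pose=(6,-1,W); sL=100/9, sR=100/29; mL=-100/9, mR=-3350/261; mL+mR=-6250/261 → advance -1; mR−mL=-50/29 → turn -1·90°
n=1: pose=(7,-1,N); sL=40/13, sR=200/73; mL=-40/13, mR=-4220/949; mL+mR=-7140/949 → advance -1; mR−mL=-100/73 → turn -1·90°
n=2: pose=(7,-2,E); sL=50/13, sR=10; mL=-50/13, mR=-115/13; mL+mR=-165/13 → advance -1; mR−mL=-5 → turn -1·90°
n=3: pose=(6,-2,S); sL=40, sR=40; mL=-40, mR=-60; mL+mR=-100 → advance -1; mR−mL=-20 → turn -1·90°
n=4: pose=(6,-1,W); sL=100/9, sR=100/29; mL=-100/9, mR=-3350/261; mL+mR=-6250/261 → advance -1; mR−mL=-50/29 → turn -1·90°
n=5: pose=(7,-1,N); sL=40/13, sR=200/73; mL=-40/13, mR=-4220/949; mL+mR=-7140/949 → advance -1; mR−mL=-100/73 → turn -1·90°
n=6: pose=(7,-2,E); sL=50/13, sR=10; mL=-50/13, mR=-115/13; mL+mR=-165/13 → advance -1; mR−mL=-5 → turn -1·90°
n=7: pose=(6,-2,S); sL=40, sR=40; mL=-40, mR=-60; mL+mR=-100 → advance -1; mR−mL=-20 → turn -1·90°

0 100/9 100/29 -100/9 -3350/261 6 -1 W
1 40/13 200/73 -40/13 -4220/949 7 -1 N
2 50/13 10 -50/13 -115/13 7 -2 E
3 40 40 -40 -60 6 -2 S
4 100/9 100/29 -100/9 -3350/261 6 -1 W
5 40/13 200/73 -40/13 -4220/949 7 -1 N
6 50/13 10 -50/13 -115/13 7 -2 E
7 40 40 -40 -60 6 -2 S
final 6 -1 W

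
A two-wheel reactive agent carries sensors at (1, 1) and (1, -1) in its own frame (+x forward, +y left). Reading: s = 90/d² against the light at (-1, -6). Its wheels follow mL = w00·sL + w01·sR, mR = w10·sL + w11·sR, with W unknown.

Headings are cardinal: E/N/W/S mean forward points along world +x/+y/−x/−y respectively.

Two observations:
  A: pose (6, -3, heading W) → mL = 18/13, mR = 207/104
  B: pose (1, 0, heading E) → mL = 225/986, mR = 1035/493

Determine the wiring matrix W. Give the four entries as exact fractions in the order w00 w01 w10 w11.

1 -1/2 1/2 1/2

obs A: pose=(6,-3,W) → sL=9/4, sR=45/26, mL=18/13, mR=207/104
obs B: pose=(1,0,E) → sL=45/29, sR=45/17, mL=225/986, mR=1035/493
sensor matrix S = [[9/4, 45/26], [45/29, 45/17]]; det S = 83835/25636
solve [mL_A; mL_B] = S·[w00; w01] and [mR_A; mR_B] = S·[w10; w11]:
  w00 = 1, w01 = -1/2, w10 = 1/2, w11 = 1/2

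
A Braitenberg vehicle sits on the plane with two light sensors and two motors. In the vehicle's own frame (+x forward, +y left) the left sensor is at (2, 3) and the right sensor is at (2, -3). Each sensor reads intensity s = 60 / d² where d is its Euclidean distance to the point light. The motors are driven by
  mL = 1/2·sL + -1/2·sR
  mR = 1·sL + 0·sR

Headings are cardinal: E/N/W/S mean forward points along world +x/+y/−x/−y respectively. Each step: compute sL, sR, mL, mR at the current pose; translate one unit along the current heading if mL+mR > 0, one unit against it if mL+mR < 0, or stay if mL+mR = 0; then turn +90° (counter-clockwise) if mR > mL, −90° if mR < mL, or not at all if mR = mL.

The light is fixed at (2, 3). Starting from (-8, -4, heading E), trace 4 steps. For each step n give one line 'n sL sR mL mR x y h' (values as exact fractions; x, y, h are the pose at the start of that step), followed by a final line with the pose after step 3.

0 3/4 15/41 63/328 3/4 -8 -4 E
1 60/169 60/61 -3240/10309 60/169 -7 -4 N
2 30/101 6/13 -108/1313 30/101 -7 -3 W
3 60/113 60/233 3600/26329 60/113 -8 -3 S
final -8 -4 E

n=0: pose=(-8,-4,E); sL=3/4, sR=15/41; mL=63/328, mR=3/4; mL+mR=309/328 → advance +1; mR−mL=183/328 → turn +1·90°
n=1: pose=(-7,-4,N); sL=60/169, sR=60/61; mL=-3240/10309, mR=60/169; mL+mR=420/10309 → advance +1; mR−mL=6900/10309 → turn +1·90°
n=2: pose=(-7,-3,W); sL=30/101, sR=6/13; mL=-108/1313, mR=30/101; mL+mR=282/1313 → advance +1; mR−mL=498/1313 → turn +1·90°
n=3: pose=(-8,-3,S); sL=60/113, sR=60/233; mL=3600/26329, mR=60/113; mL+mR=17580/26329 → advance +1; mR−mL=10380/26329 → turn +1·90°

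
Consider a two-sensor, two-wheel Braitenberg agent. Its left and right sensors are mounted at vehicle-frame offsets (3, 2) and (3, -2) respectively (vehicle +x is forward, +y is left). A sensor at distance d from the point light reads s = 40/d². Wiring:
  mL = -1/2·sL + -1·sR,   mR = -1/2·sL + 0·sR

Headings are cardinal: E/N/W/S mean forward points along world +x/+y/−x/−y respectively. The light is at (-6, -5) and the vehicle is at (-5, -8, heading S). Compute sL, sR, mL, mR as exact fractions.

left sensor world pos  = (-3, -11); dL² = 45
right sensor world pos = (-7, -11); dR² = 37
sL = 40/45 = 8/9
sR = 40/37 = 40/37
mL = -1/2·sL + -1·sR = -508/333
mR = -1/2·sL + 0·sR = -4/9

8/9 40/37 -508/333 -4/9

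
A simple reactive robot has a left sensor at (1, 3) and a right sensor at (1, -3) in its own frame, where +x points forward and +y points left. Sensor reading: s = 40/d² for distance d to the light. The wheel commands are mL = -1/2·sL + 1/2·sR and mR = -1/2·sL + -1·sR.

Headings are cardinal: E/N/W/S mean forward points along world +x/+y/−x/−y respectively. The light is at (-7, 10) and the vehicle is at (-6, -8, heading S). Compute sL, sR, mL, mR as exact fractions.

left sensor world pos  = (-3, -9); dL² = 377
right sensor world pos = (-9, -9); dR² = 365
sL = 40/377 = 40/377
sR = 40/365 = 8/73
mL = -1/2·sL + 1/2·sR = 48/27521
mR = -1/2·sL + -1·sR = -4476/27521

40/377 8/73 48/27521 -4476/27521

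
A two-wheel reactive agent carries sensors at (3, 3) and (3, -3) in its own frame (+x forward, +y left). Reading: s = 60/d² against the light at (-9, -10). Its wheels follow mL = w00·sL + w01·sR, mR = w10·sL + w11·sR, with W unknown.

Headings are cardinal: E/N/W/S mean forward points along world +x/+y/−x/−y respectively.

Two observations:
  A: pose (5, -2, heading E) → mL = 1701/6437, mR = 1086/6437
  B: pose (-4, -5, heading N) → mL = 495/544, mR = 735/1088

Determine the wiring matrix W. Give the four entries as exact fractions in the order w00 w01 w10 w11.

1/2 1 1/2 1/2

obs A: pose=(5,-2,E) → sL=6/41, sR=30/157, mL=1701/6437, mR=1086/6437
obs B: pose=(-4,-5,N) → sL=15/17, sR=15/32, mL=495/544, mR=735/1088
sensor matrix S = [[6/41, 30/157], [15/17, 15/32]]; det S = -175095/1750864
solve [mL_A; mL_B] = S·[w00; w01] and [mR_A; mR_B] = S·[w10; w11]:
  w00 = 1/2, w01 = 1, w10 = 1/2, w11 = 1/2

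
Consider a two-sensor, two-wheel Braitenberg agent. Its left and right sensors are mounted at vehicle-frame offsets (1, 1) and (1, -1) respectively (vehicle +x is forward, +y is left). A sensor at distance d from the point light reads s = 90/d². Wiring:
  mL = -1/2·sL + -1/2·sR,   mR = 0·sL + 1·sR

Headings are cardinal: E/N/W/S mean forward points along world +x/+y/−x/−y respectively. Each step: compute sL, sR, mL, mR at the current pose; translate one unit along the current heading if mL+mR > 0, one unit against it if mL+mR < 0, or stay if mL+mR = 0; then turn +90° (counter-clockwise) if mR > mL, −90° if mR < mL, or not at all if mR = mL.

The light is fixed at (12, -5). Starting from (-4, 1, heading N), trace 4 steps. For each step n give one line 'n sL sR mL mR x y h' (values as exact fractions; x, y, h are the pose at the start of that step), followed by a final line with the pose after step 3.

0 45/169 45/137 -6885/23153 45/137 -4 1 N
1 18/65 90/353 -6102/22945 90/353 -4 2 W
2 45/116 45/146 -5895/16936 45/146 -3 2 S
3 90/277 18/49 -4698/13573 18/49 -3 3 E
final -2 3 N

n=0: pose=(-4,1,N); sL=45/169, sR=45/137; mL=-6885/23153, mR=45/137; mL+mR=720/23153 → advance +1; mR−mL=14490/23153 → turn +1·90°
n=1: pose=(-4,2,W); sL=18/65, sR=90/353; mL=-6102/22945, mR=90/353; mL+mR=-252/22945 → advance -1; mR−mL=11952/22945 → turn +1·90°
n=2: pose=(-3,2,S); sL=45/116, sR=45/146; mL=-5895/16936, mR=45/146; mL+mR=-675/16936 → advance -1; mR−mL=11115/16936 → turn +1·90°
n=3: pose=(-3,3,E); sL=90/277, sR=18/49; mL=-4698/13573, mR=18/49; mL+mR=288/13573 → advance +1; mR−mL=9684/13573 → turn +1·90°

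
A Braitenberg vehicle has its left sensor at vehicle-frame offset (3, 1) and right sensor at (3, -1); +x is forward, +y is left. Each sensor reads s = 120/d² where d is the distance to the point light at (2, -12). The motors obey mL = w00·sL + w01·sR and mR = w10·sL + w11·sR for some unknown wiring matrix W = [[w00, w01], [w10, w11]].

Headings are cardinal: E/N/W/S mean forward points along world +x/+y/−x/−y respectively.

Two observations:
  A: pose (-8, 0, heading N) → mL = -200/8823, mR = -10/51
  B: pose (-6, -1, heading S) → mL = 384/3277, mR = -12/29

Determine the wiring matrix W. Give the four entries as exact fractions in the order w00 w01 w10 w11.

1/2 -1/2 0 -1/2

obs A: pose=(-8,0,N) → sL=60/173, sR=20/51, mL=-200/8823, mR=-10/51
obs B: pose=(-6,-1,S) → sL=120/113, sR=24/29, mL=384/3277, mR=-12/29
sensor matrix S = [[60/173, 20/51], [120/113, 24/29]]; det S = -1247360/9637657
solve [mL_A; mL_B] = S·[w00; w01] and [mR_A; mR_B] = S·[w10; w11]:
  w00 = 1/2, w01 = -1/2, w10 = 0, w11 = -1/2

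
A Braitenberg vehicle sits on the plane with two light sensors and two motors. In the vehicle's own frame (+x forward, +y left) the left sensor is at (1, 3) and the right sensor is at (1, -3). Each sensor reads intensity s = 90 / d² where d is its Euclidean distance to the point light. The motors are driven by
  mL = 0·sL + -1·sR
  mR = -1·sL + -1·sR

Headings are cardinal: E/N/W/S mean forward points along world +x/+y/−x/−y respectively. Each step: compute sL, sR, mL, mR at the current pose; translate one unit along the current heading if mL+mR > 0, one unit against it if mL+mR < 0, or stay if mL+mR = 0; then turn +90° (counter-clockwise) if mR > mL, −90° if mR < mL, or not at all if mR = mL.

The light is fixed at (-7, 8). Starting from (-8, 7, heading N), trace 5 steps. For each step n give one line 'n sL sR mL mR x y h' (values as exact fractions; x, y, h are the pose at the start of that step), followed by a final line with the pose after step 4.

n=0: pose=(-8,7,N); sL=45/8, sR=45/2; mL=-45/2, mR=-225/8; mL+mR=-405/8 → advance -1; mR−mL=-45/8 → turn -1·90°
n=1: pose=(-8,6,E); sL=90, sR=18/5; mL=-18/5, mR=-468/5; mL+mR=-486/5 → advance -1; mR−mL=-90 → turn -1·90°
n=2: pose=(-9,6,S); sL=9, sR=45/17; mL=-45/17, mR=-198/17; mL+mR=-243/17 → advance -1; mR−mL=-9 → turn -1·90°
n=3: pose=(-9,7,W); sL=18/5, sR=90/13; mL=-90/13, mR=-684/65; mL+mR=-1134/65 → advance -1; mR−mL=-18/5 → turn -1·90°
n=4: pose=(-8,7,N); sL=45/8, sR=45/2; mL=-45/2, mR=-225/8; mL+mR=-405/8 → advance -1; mR−mL=-45/8 → turn -1·90°

0 45/8 45/2 -45/2 -225/8 -8 7 N
1 90 18/5 -18/5 -468/5 -8 6 E
2 9 45/17 -45/17 -198/17 -9 6 S
3 18/5 90/13 -90/13 -684/65 -9 7 W
4 45/8 45/2 -45/2 -225/8 -8 7 N
final -8 6 E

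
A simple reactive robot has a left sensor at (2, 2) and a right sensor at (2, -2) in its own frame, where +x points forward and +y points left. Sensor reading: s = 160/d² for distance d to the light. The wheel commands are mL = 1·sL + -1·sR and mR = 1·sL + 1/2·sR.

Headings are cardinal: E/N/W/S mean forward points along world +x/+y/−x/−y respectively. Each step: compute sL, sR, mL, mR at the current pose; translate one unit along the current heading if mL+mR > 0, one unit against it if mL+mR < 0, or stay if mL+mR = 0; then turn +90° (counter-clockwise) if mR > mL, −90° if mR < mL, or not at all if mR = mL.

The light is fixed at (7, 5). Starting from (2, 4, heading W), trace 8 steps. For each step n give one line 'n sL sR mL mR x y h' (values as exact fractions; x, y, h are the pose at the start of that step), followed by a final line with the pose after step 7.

n=0: pose=(2,4,W); sL=80/29, sR=16/5; mL=-64/145, mR=632/145; mL+mR=568/145 → advance +1; mR−mL=24/5 → turn +1·90°
n=1: pose=(1,4,S); sL=32/5, sR=160/73; mL=1536/365, mR=2736/365; mL+mR=4272/365 → advance +1; mR−mL=240/73 → turn +1·90°
n=2: pose=(1,3,E); sL=10, sR=5; mL=5, mR=25/2; mL+mR=35/2 → advance +1; mR−mL=15/2 → turn +1·90°
n=3: pose=(2,3,N); sL=160/49, sR=160/9; mL=-6400/441, mR=5360/441; mL+mR=-1040/441 → advance -1; mR−mL=80/3 → turn +1·90°
n=4: pose=(2,2,W); sL=80/37, sR=16/5; mL=-192/185, mR=696/185; mL+mR=504/185 → advance +1; mR−mL=24/5 → turn +1·90°
n=5: pose=(1,2,S); sL=160/41, sR=160/89; mL=7680/3649, mR=17520/3649; mL+mR=25200/3649 → advance +1; mR−mL=240/89 → turn +1·90°
n=6: pose=(1,1,E); sL=8, sR=40/13; mL=64/13, mR=124/13; mL+mR=188/13 → advance +1; mR−mL=60/13 → turn +1·90°
n=7: pose=(2,1,N); sL=160/53, sR=160/13; mL=-6400/689, mR=6320/689; mL+mR=-80/689 → advance -1; mR−mL=240/13 → turn +1·90°

0 80/29 16/5 -64/145 632/145 2 4 W
1 32/5 160/73 1536/365 2736/365 1 4 S
2 10 5 5 25/2 1 3 E
3 160/49 160/9 -6400/441 5360/441 2 3 N
4 80/37 16/5 -192/185 696/185 2 2 W
5 160/41 160/89 7680/3649 17520/3649 1 2 S
6 8 40/13 64/13 124/13 1 1 E
7 160/53 160/13 -6400/689 6320/689 2 1 N
final 2 0 W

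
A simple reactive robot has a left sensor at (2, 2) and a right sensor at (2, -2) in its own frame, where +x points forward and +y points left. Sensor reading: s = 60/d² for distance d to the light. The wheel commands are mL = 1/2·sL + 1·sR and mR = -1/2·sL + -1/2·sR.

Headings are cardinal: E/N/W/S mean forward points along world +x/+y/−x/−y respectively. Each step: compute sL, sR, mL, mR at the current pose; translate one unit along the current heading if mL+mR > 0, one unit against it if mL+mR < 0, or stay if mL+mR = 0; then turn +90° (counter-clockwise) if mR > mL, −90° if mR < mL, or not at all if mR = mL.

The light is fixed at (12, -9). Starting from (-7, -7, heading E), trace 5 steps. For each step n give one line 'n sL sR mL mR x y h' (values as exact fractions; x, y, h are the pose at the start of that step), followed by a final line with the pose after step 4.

n=0: pose=(-7,-7,E); sL=12/61, sR=60/289; mL=5394/17629, mR=-3564/17629; mL+mR=30/289 → advance +1; mR−mL=-8958/17629 → turn -1·90°
n=1: pose=(-6,-7,S); sL=15/64, sR=3/20; mL=171/640, mR=-123/640; mL+mR=3/40 → advance +1; mR−mL=-147/320 → turn -1·90°
n=2: pose=(-6,-8,W); sL=60/401, sR=60/409; mL=36330/164009, mR=-24300/164009; mL+mR=30/409 → advance +1; mR−mL=-60630/164009 → turn -1·90°
n=3: pose=(-7,-8,N); sL=2/15, sR=30/149; mL=599/2235, mR=-374/2235; mL+mR=15/149 → advance +1; mR−mL=-973/2235 → turn -1·90°
n=4: pose=(-7,-7,E); sL=12/61, sR=60/289; mL=5394/17629, mR=-3564/17629; mL+mR=30/289 → advance +1; mR−mL=-8958/17629 → turn -1·90°

0 12/61 60/289 5394/17629 -3564/17629 -7 -7 E
1 15/64 3/20 171/640 -123/640 -6 -7 S
2 60/401 60/409 36330/164009 -24300/164009 -6 -8 W
3 2/15 30/149 599/2235 -374/2235 -7 -8 N
4 12/61 60/289 5394/17629 -3564/17629 -7 -7 E
final -6 -7 S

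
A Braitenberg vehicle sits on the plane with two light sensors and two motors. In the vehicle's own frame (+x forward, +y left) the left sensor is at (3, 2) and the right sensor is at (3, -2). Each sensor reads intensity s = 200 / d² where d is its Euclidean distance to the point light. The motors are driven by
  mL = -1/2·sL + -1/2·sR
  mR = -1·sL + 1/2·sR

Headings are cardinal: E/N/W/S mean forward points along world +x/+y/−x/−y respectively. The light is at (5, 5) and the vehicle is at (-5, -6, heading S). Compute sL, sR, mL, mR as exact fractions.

left sensor world pos  = (-3, -9); dL² = 260
right sensor world pos = (-7, -9); dR² = 340
sL = 200/260 = 10/13
sR = 200/340 = 10/17
mL = -1/2·sL + -1/2·sR = -150/221
mR = -1·sL + 1/2·sR = -105/221

10/13 10/17 -150/221 -105/221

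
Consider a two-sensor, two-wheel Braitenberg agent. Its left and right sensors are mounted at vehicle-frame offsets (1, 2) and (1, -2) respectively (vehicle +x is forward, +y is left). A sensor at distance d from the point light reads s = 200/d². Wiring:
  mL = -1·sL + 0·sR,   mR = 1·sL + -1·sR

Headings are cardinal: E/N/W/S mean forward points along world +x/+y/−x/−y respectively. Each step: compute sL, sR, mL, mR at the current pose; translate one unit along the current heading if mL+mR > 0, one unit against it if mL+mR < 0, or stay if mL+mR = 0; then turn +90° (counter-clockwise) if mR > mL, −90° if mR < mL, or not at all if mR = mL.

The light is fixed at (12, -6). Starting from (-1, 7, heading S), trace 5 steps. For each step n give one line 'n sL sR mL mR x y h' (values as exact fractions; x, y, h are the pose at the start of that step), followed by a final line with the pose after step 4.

0 40/53 200/369 -40/53 4160/19557 -1 7 S
1 1/2 25/36 -1/2 -7/36 -1 8 E
2 200/481 200/369 -200/481 -22400/177489 -2 8 N
3 100/173 4/9 -100/173 208/1557 -2 7 W
4 40/53 200/369 -40/53 4160/19557 -1 7 S
final -1 8 E

n=0: pose=(-1,7,S); sL=40/53, sR=200/369; mL=-40/53, mR=4160/19557; mL+mR=-200/369 → advance -1; mR−mL=18920/19557 → turn +1·90°
n=1: pose=(-1,8,E); sL=1/2, sR=25/36; mL=-1/2, mR=-7/36; mL+mR=-25/36 → advance -1; mR−mL=11/36 → turn +1·90°
n=2: pose=(-2,8,N); sL=200/481, sR=200/369; mL=-200/481, mR=-22400/177489; mL+mR=-200/369 → advance -1; mR−mL=51400/177489 → turn +1·90°
n=3: pose=(-2,7,W); sL=100/173, sR=4/9; mL=-100/173, mR=208/1557; mL+mR=-4/9 → advance -1; mR−mL=1108/1557 → turn +1·90°
n=4: pose=(-1,7,S); sL=40/53, sR=200/369; mL=-40/53, mR=4160/19557; mL+mR=-200/369 → advance -1; mR−mL=18920/19557 → turn +1·90°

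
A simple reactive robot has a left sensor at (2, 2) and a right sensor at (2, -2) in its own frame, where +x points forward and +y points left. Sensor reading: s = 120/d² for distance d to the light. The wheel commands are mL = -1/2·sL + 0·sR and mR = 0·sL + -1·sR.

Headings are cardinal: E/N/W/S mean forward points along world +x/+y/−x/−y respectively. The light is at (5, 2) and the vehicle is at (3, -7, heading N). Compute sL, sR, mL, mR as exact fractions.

24/13 120/49 -12/13 -120/49

left sensor world pos  = (1, -5); dL² = 65
right sensor world pos = (5, -5); dR² = 49
sL = 120/65 = 24/13
sR = 120/49 = 120/49
mL = -1/2·sL + 0·sR = -12/13
mR = 0·sL + -1·sR = -120/49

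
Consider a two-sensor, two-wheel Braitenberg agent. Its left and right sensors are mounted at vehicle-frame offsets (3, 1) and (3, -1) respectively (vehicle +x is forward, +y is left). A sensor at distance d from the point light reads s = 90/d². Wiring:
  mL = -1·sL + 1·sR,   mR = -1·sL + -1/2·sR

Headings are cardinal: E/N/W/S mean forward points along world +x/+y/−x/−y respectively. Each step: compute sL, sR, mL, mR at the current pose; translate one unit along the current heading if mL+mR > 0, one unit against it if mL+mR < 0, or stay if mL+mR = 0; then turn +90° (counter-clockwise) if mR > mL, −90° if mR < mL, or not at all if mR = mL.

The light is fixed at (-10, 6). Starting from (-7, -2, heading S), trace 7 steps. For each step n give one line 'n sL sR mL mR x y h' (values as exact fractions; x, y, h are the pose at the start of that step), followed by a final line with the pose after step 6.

0 90/137 18/25 216/3425 -3483/3425 -7 -2 S
1 45/32 5/2 35/32 -85/32 -7 -1 W
2 18/5 90/41 -288/205 -963/205 -6 -1 N
3 45/49 9/13 -144/637 -1611/1274 -6 -2 E
4 90/137 18/25 216/3425 -3483/3425 -7 -2 S
5 45/32 5/2 35/32 -85/32 -7 -1 W
6 18/5 90/41 -288/205 -963/205 -6 -1 N
final -6 -2 E

n=0: pose=(-7,-2,S); sL=90/137, sR=18/25; mL=216/3425, mR=-3483/3425; mL+mR=-3267/3425 → advance -1; mR−mL=-27/25 → turn -1·90°
n=1: pose=(-7,-1,W); sL=45/32, sR=5/2; mL=35/32, mR=-85/32; mL+mR=-25/16 → advance -1; mR−mL=-15/4 → turn -1·90°
n=2: pose=(-6,-1,N); sL=18/5, sR=90/41; mL=-288/205, mR=-963/205; mL+mR=-1251/205 → advance -1; mR−mL=-135/41 → turn -1·90°
n=3: pose=(-6,-2,E); sL=45/49, sR=9/13; mL=-144/637, mR=-1611/1274; mL+mR=-1899/1274 → advance -1; mR−mL=-27/26 → turn -1·90°
n=4: pose=(-7,-2,S); sL=90/137, sR=18/25; mL=216/3425, mR=-3483/3425; mL+mR=-3267/3425 → advance -1; mR−mL=-27/25 → turn -1·90°
n=5: pose=(-7,-1,W); sL=45/32, sR=5/2; mL=35/32, mR=-85/32; mL+mR=-25/16 → advance -1; mR−mL=-15/4 → turn -1·90°
n=6: pose=(-6,-1,N); sL=18/5, sR=90/41; mL=-288/205, mR=-963/205; mL+mR=-1251/205 → advance -1; mR−mL=-135/41 → turn -1·90°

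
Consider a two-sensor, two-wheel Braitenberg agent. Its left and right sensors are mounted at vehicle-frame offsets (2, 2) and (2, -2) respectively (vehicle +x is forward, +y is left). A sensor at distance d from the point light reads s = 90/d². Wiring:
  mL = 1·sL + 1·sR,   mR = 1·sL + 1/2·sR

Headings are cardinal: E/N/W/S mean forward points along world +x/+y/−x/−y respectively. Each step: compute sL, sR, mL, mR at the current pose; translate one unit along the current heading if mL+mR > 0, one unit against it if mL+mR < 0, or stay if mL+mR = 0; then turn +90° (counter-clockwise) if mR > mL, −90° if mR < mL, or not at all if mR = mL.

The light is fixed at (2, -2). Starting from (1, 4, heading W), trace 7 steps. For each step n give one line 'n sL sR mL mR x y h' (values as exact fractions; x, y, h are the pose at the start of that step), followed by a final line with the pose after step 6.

n=0: pose=(1,4,W); sL=18/5, sR=90/73; mL=1764/365, mR=1539/365; mL+mR=3303/365 → advance +1; mR−mL=-45/73 → turn -1·90°
n=1: pose=(0,4,N); sL=9/8, sR=45/32; mL=81/32, mR=117/64; mL+mR=279/64 → advance +1; mR−mL=-45/64 → turn -1·90°
n=2: pose=(0,5,E); sL=10/9, sR=18/5; mL=212/45, mR=131/45; mL+mR=343/45 → advance +1; mR−mL=-9/5 → turn -1·90°
n=3: pose=(1,5,S); sL=45/13, sR=45/17; mL=1350/221, mR=2115/442; mL+mR=4815/442 → advance +1; mR−mL=-45/34 → turn -1·90°
n=4: pose=(1,4,W); sL=18/5, sR=90/73; mL=1764/365, mR=1539/365; mL+mR=3303/365 → advance +1; mR−mL=-45/73 → turn -1·90°
n=5: pose=(0,4,N); sL=9/8, sR=45/32; mL=81/32, mR=117/64; mL+mR=279/64 → advance +1; mR−mL=-45/64 → turn -1·90°
n=6: pose=(0,5,E); sL=10/9, sR=18/5; mL=212/45, mR=131/45; mL+mR=343/45 → advance +1; mR−mL=-9/5 → turn -1·90°

0 18/5 90/73 1764/365 1539/365 1 4 W
1 9/8 45/32 81/32 117/64 0 4 N
2 10/9 18/5 212/45 131/45 0 5 E
3 45/13 45/17 1350/221 2115/442 1 5 S
4 18/5 90/73 1764/365 1539/365 1 4 W
5 9/8 45/32 81/32 117/64 0 4 N
6 10/9 18/5 212/45 131/45 0 5 E
final 1 5 S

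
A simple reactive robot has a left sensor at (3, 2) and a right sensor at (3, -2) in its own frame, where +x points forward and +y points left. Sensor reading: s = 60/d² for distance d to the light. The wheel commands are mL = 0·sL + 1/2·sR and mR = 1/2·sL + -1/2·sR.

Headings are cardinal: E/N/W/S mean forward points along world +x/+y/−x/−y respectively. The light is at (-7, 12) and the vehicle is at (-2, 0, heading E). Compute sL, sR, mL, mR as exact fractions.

left sensor world pos  = (1, 2); dL² = 164
right sensor world pos = (1, -2); dR² = 260
sL = 60/164 = 15/41
sR = 60/260 = 3/13
mL = 0·sL + 1/2·sR = 3/26
mR = 1/2·sL + -1/2·sR = 36/533

15/41 3/13 3/26 36/533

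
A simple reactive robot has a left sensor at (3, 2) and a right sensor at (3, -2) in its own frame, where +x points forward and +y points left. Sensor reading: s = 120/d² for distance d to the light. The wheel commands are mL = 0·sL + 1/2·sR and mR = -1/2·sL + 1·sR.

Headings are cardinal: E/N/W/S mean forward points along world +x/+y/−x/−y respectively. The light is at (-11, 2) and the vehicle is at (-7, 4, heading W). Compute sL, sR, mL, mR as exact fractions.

left sensor world pos  = (-10, 2); dL² = 1
right sensor world pos = (-10, 6); dR² = 17
sL = 120/1 = 120
sR = 120/17 = 120/17
mL = 0·sL + 1/2·sR = 60/17
mR = -1/2·sL + 1·sR = -900/17

120 120/17 60/17 -900/17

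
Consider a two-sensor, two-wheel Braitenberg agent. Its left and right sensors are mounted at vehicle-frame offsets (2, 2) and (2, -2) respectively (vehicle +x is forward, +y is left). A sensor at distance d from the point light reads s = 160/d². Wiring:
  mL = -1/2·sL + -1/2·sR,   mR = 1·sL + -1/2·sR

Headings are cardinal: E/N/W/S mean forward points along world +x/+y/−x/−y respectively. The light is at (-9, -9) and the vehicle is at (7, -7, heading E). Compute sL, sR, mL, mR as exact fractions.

8/17 40/81 -664/1377 308/1377

left sensor world pos  = (9, -5); dL² = 340
right sensor world pos = (9, -9); dR² = 324
sL = 160/340 = 8/17
sR = 160/324 = 40/81
mL = -1/2·sL + -1/2·sR = -664/1377
mR = 1·sL + -1/2·sR = 308/1377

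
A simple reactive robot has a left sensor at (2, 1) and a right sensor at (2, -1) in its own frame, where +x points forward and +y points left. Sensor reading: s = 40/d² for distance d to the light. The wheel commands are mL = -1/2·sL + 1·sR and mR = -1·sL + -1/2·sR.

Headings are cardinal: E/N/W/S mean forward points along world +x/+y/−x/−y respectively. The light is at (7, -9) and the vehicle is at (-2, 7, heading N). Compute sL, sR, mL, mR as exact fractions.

5/53 10/97 575/10282 -750/5141

left sensor world pos  = (-3, 9); dL² = 424
right sensor world pos = (-1, 9); dR² = 388
sL = 40/424 = 5/53
sR = 40/388 = 10/97
mL = -1/2·sL + 1·sR = 575/10282
mR = -1·sL + -1/2·sR = -750/5141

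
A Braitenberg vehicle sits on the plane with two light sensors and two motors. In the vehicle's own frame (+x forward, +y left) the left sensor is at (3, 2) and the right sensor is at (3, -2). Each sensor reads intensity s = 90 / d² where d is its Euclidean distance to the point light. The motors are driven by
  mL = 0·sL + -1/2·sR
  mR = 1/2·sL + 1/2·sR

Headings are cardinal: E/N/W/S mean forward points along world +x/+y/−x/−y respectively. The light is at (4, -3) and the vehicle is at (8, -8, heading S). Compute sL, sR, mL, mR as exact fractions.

left sensor world pos  = (10, -11); dL² = 100
right sensor world pos = (6, -11); dR² = 68
sL = 90/100 = 9/10
sR = 90/68 = 45/34
mL = 0·sL + -1/2·sR = -45/68
mR = 1/2·sL + 1/2·sR = 189/170

9/10 45/34 -45/68 189/170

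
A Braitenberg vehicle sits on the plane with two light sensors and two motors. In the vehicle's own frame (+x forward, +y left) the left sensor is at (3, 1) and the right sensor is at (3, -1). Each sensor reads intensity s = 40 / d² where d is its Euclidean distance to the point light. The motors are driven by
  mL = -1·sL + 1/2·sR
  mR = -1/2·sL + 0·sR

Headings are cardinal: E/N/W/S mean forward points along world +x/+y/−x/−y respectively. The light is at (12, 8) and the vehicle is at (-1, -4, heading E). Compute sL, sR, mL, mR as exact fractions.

40/221 40/269 -6340/59449 -20/221

left sensor world pos  = (2, -3); dL² = 221
right sensor world pos = (2, -5); dR² = 269
sL = 40/221 = 40/221
sR = 40/269 = 40/269
mL = -1·sL + 1/2·sR = -6340/59449
mR = -1/2·sL + 0·sR = -20/221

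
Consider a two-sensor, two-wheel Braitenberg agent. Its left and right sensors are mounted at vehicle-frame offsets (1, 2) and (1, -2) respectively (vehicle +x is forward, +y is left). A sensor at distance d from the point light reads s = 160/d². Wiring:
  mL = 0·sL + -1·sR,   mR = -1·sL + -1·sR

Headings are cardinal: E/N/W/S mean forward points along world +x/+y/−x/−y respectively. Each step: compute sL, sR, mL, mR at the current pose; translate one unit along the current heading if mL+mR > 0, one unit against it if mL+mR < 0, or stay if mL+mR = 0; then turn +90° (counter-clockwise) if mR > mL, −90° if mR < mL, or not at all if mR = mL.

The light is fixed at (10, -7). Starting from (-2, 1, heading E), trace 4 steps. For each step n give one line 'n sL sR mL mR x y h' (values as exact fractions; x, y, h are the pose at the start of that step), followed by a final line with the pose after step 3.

n=0: pose=(-2,1,E); sL=160/221, sR=160/157; mL=-160/157, mR=-60480/34697; mL+mR=-95840/34697 → advance -1; mR−mL=-160/221 → turn -1·90°
n=1: pose=(-3,1,S); sL=16/17, sR=80/137; mL=-80/137, mR=-3552/2329; mL+mR=-4912/2329 → advance -1; mR−mL=-16/17 → turn -1·90°
n=2: pose=(-3,2,W); sL=32/49, sR=160/317; mL=-160/317, mR=-17984/15533; mL+mR=-25824/15533 → advance -1; mR−mL=-32/49 → turn -1·90°
n=3: pose=(-2,2,N); sL=20/37, sR=4/5; mL=-4/5, mR=-248/185; mL+mR=-396/185 → advance -1; mR−mL=-20/37 → turn -1·90°

0 160/221 160/157 -160/157 -60480/34697 -2 1 E
1 16/17 80/137 -80/137 -3552/2329 -3 1 S
2 32/49 160/317 -160/317 -17984/15533 -3 2 W
3 20/37 4/5 -4/5 -248/185 -2 2 N
final -2 1 E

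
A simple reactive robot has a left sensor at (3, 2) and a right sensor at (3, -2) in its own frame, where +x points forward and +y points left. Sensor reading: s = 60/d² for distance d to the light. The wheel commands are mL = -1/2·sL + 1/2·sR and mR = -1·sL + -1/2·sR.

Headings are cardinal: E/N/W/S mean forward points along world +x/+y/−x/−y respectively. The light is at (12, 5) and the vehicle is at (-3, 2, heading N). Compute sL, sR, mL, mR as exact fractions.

60/289 60/169 3600/48841 -18810/48841

left sensor world pos  = (-5, 5); dL² = 289
right sensor world pos = (-1, 5); dR² = 169
sL = 60/289 = 60/289
sR = 60/169 = 60/169
mL = -1/2·sL + 1/2·sR = 3600/48841
mR = -1·sL + -1/2·sR = -18810/48841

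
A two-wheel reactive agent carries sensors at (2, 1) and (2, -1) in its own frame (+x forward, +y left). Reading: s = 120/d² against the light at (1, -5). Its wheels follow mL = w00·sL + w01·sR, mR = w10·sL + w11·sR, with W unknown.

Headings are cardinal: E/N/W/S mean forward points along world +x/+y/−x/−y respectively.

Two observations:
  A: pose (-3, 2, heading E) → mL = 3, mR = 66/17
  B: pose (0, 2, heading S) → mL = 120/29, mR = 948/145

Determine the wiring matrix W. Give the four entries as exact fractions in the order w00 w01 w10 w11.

obs A: pose=(-3,2,E) → sL=30/17, sR=3, mL=3, mR=66/17
obs B: pose=(0,2,S) → sL=24/5, sR=120/29, mL=120/29, mR=948/145
sensor matrix S = [[30/17, 3], [24/5, 120/29]]; det S = -17496/2465
solve [mL_A; mL_B] = S·[w00; w01] and [mR_A; mR_B] = S·[w10; w11]:
  w00 = 0, w01 = 1, w10 = 1/2, w11 = 1

0 1 1/2 1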